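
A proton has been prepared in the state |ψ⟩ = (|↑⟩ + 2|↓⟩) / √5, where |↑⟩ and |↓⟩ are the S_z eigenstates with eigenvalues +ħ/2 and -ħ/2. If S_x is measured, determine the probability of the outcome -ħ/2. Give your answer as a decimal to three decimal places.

|-x⟩ = (|↑⟩ - |↓⟩)/√2, so ⟨-x|ψ⟩ = (-1) / (√2·√5).
P = |-1|² / 10 = 1/10.

0.100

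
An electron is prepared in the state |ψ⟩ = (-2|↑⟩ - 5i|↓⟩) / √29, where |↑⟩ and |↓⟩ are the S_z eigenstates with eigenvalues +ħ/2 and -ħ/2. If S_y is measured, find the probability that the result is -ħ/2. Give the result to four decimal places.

|-y⟩ = (|↑⟩ - i|↓⟩)/√2, so ⟨-y|ψ⟩ = (3) / (√2·√29).
P = |3|² / 58 = 9/58.

0.1552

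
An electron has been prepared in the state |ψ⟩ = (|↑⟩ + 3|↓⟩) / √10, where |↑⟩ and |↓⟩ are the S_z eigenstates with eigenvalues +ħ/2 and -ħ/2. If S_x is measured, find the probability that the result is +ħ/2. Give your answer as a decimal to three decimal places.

0.800

|+x⟩ = (|↑⟩ + |↓⟩)/√2, so ⟨+x|ψ⟩ = (4) / (√2·√10).
P = |4|² / 20 = 16/20.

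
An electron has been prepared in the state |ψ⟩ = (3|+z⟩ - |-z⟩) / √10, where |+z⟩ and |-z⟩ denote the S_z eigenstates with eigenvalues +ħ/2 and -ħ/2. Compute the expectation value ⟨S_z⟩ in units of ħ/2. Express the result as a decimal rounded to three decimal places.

⟨σ_z⟩ = |a|² - |b|² divided by |a|²+|b|², with a, b the |+z⟩, |-z⟩ amplitudes.
= (9 - 1)/10 = 8/10.
⟨S_z⟩ = (ħ/2)·⟨σ_z⟩.

0.800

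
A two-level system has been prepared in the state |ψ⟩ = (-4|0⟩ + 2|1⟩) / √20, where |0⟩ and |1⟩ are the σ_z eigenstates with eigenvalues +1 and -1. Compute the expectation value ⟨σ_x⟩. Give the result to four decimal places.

⟨σ_x⟩ = 2 Re(a* b)/(|a|²+|b|²) with a = -4, b = 2.
a* b = -8, so ⟨σ_x⟩ = -16/20.

-0.8000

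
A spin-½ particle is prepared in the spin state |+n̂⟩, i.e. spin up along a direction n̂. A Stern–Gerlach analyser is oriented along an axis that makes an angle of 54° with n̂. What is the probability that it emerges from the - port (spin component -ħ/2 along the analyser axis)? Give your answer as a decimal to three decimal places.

For spin-½, the probability of finding spin-up along an axis at angle θ to the initial spin direction is cos²(θ/2); spin-down is sin²(θ/2).
θ = 54°, so P = sin²(27°) ≈ 0.206.

0.206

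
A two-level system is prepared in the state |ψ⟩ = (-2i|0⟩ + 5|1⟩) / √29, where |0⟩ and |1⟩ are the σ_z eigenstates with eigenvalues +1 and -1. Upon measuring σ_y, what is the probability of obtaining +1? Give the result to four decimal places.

|+y⟩ = (|0⟩ + i|1⟩)/√2, so ⟨+y|ψ⟩ = (-7i) / (√2·√29).
P = |-7i|² / 58 = 49/58.

0.8448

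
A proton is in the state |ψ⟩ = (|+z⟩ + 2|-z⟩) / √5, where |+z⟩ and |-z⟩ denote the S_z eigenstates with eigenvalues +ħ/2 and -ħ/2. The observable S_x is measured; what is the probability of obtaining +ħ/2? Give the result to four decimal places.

|+x⟩ = (|+z⟩ + |-z⟩)/√2, so ⟨+x|ψ⟩ = (3) / (√2·√5).
P = |3|² / 10 = 9/10.

0.9000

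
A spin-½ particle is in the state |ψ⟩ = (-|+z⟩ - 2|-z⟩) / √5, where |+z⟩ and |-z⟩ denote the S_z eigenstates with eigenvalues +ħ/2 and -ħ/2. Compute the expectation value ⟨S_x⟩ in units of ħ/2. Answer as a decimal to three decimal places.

0.800

⟨σ_x⟩ = 2 Re(a* b)/(|a|²+|b|²) with a = -1, b = -2.
a* b = 2, so ⟨σ_x⟩ = 4/5.
⟨S_x⟩ = (ħ/2)·⟨σ_x⟩.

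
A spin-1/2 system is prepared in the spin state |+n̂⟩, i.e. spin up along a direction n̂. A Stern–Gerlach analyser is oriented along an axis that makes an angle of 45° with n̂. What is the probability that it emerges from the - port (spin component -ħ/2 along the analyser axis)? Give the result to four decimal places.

For spin-½, the probability of finding spin-up along an axis at angle θ to the initial spin direction is cos²(θ/2); spin-down is sin²(θ/2).
θ = 45°, so P = sin²(22.5°) ≈ 0.1464.

0.1464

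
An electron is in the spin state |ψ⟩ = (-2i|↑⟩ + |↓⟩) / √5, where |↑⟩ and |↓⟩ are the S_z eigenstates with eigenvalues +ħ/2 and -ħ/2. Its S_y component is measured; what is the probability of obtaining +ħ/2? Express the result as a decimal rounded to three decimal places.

|+y⟩ = (|↑⟩ + i|↓⟩)/√2, so ⟨+y|ψ⟩ = (-3i) / (√2·√5).
P = |-3i|² / 10 = 9/10.

0.900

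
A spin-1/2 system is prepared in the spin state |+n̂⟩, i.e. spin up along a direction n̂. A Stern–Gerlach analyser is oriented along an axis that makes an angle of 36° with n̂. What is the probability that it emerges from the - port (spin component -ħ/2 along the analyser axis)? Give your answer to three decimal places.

For spin-½, the probability of finding spin-up along an axis at angle θ to the initial spin direction is cos²(θ/2); spin-down is sin²(θ/2).
θ = 36°, so P = sin²(18°) ≈ 0.095.

0.095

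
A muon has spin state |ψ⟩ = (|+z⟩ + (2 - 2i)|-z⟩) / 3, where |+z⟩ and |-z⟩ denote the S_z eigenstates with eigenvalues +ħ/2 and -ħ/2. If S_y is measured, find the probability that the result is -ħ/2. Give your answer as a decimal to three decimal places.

|-y⟩ = (|+z⟩ - i|-z⟩)/√2, so ⟨-y|ψ⟩ = (3 + 2i) / (√2·3).
P = |3 + 2i|² / 18 = 13/18.

0.722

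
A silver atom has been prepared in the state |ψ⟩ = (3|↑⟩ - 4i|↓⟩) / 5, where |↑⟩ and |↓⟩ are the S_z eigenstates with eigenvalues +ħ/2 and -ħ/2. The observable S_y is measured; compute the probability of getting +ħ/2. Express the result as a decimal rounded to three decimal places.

|+y⟩ = (|↑⟩ + i|↓⟩)/√2, so ⟨+y|ψ⟩ = (-1) / (√2·5).
P = |-1|² / 50 = 1/50.

0.020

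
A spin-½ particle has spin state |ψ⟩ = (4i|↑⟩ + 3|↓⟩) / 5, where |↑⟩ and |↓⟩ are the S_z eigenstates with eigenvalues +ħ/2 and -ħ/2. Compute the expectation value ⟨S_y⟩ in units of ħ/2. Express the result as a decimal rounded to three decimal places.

⟨σ_y⟩ = 2 Im(a* b)/(|a|²+|b|²) with a = 4i, b = 3.
a* b = -12i, so ⟨σ_y⟩ = -24/25.
⟨S_y⟩ = (ħ/2)·⟨σ_y⟩.

-0.960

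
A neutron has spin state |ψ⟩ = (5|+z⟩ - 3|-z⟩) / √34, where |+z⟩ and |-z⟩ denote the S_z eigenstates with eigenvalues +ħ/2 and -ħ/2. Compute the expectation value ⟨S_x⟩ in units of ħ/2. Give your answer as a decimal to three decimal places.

⟨σ_x⟩ = 2 Re(a* b)/(|a|²+|b|²) with a = 5, b = -3.
a* b = -15, so ⟨σ_x⟩ = -30/34.
⟨S_x⟩ = (ħ/2)·⟨σ_x⟩.

-0.882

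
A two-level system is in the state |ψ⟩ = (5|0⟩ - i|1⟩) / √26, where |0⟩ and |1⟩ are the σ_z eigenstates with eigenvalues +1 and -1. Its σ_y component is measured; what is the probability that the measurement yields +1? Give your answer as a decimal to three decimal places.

|+y⟩ = (|0⟩ + i|1⟩)/√2, so ⟨+y|ψ⟩ = (4) / (√2·√26).
P = |4|² / 52 = 16/52.

0.308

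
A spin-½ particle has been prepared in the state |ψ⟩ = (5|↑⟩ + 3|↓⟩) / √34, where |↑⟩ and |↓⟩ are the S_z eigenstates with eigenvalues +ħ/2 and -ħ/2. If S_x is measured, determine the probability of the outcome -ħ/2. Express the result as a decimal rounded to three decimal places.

|-x⟩ = (|↑⟩ - |↓⟩)/√2, so ⟨-x|ψ⟩ = (2) / (√2·√34).
P = |2|² / 68 = 4/68.

0.059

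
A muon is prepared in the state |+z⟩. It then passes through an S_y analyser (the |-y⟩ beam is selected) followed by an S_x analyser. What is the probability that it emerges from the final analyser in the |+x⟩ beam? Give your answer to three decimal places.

0.250

First analyser (S_y): from |+z⟩, P(|-y⟩) = 1/2.
After stage 1 the state is |-y⟩; P(|+x⟩) = |⟨+x|-y⟩|² = 1/2.
Joint probability = 1/2 × 1/2 = 0.250.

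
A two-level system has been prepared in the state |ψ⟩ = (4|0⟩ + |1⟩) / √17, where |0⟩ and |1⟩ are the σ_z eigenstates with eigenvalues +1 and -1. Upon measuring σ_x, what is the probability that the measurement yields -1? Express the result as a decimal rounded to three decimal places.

|-x⟩ = (|0⟩ - |1⟩)/√2, so ⟨-x|ψ⟩ = (3) / (√2·√17).
P = |3|² / 34 = 9/34.

0.265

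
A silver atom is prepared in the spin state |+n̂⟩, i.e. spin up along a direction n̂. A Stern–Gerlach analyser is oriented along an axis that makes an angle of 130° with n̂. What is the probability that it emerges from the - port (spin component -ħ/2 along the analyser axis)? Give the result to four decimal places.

0.8214

For spin-½, the probability of finding spin-up along an axis at angle θ to the initial spin direction is cos²(θ/2); spin-down is sin²(θ/2).
θ = 130°, so P = sin²(65°) ≈ 0.8214.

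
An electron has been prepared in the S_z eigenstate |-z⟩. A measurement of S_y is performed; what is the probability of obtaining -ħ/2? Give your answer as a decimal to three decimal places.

0.500

In the S_z basis, |-z⟩ = |↓⟩ and |-y⟩ = (|↑⟩ - i|↓⟩)/√2.
|⟨-y|-z⟩|² = 1/2.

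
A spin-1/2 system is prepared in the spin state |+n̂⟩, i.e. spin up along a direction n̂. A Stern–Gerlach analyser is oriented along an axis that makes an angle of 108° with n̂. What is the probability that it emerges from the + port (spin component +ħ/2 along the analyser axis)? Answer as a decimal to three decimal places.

For spin-½, the probability of finding spin-up along an axis at angle θ to the initial spin direction is cos²(θ/2); spin-down is sin²(θ/2).
θ = 108°, so P = cos²(54°) ≈ 0.345.

0.345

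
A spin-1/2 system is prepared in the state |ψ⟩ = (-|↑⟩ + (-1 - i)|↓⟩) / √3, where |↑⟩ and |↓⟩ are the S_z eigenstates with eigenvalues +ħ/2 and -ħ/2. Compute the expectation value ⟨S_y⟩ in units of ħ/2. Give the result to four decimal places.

0.6667

⟨σ_y⟩ = 2 Im(a* b)/(|a|²+|b|²) with a = -1, b = (-1 - i).
a* b = (1 + i), so ⟨σ_y⟩ = 2/3.
⟨S_y⟩ = (ħ/2)·⟨σ_y⟩.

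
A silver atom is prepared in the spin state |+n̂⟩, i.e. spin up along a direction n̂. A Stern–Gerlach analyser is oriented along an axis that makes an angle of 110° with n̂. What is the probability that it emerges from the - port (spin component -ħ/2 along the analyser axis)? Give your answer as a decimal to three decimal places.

For spin-½, the probability of finding spin-up along an axis at angle θ to the initial spin direction is cos²(θ/2); spin-down is sin²(θ/2).
θ = 110°, so P = sin²(55°) ≈ 0.671.

0.671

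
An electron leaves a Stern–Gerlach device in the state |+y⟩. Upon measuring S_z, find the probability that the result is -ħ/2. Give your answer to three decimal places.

0.500

In the S_z basis, |+y⟩ = (|+z⟩ + i|-z⟩)/√2 and |-z⟩ = |-z⟩.
|⟨-z|+y⟩|² = 1/2.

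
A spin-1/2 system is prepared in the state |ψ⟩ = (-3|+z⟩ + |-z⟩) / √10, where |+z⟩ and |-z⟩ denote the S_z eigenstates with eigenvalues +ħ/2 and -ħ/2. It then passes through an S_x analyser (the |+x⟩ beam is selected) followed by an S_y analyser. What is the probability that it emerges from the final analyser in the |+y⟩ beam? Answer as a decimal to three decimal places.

0.100

First analyser (S_x): P(|+x⟩) = |⟨+x|ψ⟩|² = 4/20.
After stage 1 the state is |+x⟩; P(|+y⟩) = |⟨+y|+x⟩|² = 1/2.
Joint probability = 4/20 × 1/2 = 0.100.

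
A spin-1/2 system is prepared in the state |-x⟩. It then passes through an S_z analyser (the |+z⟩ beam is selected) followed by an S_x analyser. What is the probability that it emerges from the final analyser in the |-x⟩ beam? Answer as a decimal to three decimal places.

First analyser (S_z): from |-x⟩, P(|+z⟩) = 1/2.
After stage 1 the state is |+z⟩; P(|-x⟩) = |⟨-x|+z⟩|² = 1/2.
Joint probability = 1/2 × 1/2 = 0.250.

0.250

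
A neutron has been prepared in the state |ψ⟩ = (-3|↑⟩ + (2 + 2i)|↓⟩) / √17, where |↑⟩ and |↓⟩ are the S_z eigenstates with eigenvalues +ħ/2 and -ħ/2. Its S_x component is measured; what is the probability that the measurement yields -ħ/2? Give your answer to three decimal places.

0.853

|-x⟩ = (|↑⟩ - |↓⟩)/√2, so ⟨-x|ψ⟩ = (-5 - 2i) / (√2·√17).
P = |-5 - 2i|² / 34 = 29/34.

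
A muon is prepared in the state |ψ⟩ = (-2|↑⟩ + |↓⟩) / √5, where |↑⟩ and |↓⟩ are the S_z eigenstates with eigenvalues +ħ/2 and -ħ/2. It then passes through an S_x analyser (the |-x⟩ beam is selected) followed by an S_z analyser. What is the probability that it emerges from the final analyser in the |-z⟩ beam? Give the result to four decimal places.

0.4500

First analyser (S_x): P(|-x⟩) = |⟨-x|ψ⟩|² = 9/10.
After stage 1 the state is |-x⟩; P(|-z⟩) = |⟨-z|-x⟩|² = 1/2.
Joint probability = 9/10 × 1/2 = 0.4500.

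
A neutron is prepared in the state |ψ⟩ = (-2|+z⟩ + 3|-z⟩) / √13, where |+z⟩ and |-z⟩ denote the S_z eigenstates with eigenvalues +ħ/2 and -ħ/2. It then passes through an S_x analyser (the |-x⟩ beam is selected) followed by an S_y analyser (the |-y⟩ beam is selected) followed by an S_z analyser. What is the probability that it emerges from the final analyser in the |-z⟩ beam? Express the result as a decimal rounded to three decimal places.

First analyser (S_x): P(|-x⟩) = |⟨-x|ψ⟩|² = 25/26.
After stage 1 the state is |-x⟩; P(|-y⟩) = |⟨-y|-x⟩|² = 1/2.
After stage 2 the state is |-y⟩; P(|-z⟩) = |⟨-z|-y⟩|² = 1/2.
Joint probability = 25/26 × 1/2 × 1/2 = 0.240.

0.240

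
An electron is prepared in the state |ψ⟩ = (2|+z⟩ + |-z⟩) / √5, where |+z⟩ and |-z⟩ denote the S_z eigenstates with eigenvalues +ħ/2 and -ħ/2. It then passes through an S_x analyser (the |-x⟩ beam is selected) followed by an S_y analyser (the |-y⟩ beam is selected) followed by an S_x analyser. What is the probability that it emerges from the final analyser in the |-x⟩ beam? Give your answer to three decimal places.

0.025

First analyser (S_x): P(|-x⟩) = |⟨-x|ψ⟩|² = 1/10.
After stage 1 the state is |-x⟩; P(|-y⟩) = |⟨-y|-x⟩|² = 1/2.
After stage 2 the state is |-y⟩; P(|-x⟩) = |⟨-x|-y⟩|² = 1/2.
Joint probability = 1/10 × 1/2 × 1/2 = 0.025.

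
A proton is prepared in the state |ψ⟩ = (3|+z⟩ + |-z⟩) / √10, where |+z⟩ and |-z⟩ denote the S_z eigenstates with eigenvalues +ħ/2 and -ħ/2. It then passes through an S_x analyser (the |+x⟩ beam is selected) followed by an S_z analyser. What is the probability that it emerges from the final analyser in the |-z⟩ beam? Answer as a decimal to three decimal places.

0.400

First analyser (S_x): P(|+x⟩) = |⟨+x|ψ⟩|² = 16/20.
After stage 1 the state is |+x⟩; P(|-z⟩) = |⟨-z|+x⟩|² = 1/2.
Joint probability = 16/20 × 1/2 = 0.400.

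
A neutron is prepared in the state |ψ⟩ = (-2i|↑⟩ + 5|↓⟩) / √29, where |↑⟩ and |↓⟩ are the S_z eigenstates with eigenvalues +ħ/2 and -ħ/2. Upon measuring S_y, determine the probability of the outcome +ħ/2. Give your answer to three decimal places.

|+y⟩ = (|↑⟩ + i|↓⟩)/√2, so ⟨+y|ψ⟩ = (-7i) / (√2·√29).
P = |-7i|² / 58 = 49/58.

0.845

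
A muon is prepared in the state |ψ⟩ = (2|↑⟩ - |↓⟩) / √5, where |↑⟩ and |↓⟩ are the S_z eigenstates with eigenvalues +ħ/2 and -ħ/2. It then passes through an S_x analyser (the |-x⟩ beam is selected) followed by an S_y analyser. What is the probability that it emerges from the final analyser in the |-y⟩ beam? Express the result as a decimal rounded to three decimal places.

0.450

First analyser (S_x): P(|-x⟩) = |⟨-x|ψ⟩|² = 9/10.
After stage 1 the state is |-x⟩; P(|-y⟩) = |⟨-y|-x⟩|² = 1/2.
Joint probability = 9/10 × 1/2 = 0.450.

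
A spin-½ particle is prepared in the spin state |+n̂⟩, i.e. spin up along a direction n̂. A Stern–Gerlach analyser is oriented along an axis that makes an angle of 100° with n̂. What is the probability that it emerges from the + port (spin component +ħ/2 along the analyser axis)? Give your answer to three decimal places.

For spin-½, the probability of finding spin-up along an axis at angle θ to the initial spin direction is cos²(θ/2); spin-down is sin²(θ/2).
θ = 100°, so P = cos²(50°) ≈ 0.413.

0.413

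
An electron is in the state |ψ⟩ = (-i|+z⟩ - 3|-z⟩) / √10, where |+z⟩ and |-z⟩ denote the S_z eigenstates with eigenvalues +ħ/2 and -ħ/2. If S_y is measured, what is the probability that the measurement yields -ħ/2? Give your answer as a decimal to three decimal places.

0.800

|-y⟩ = (|+z⟩ - i|-z⟩)/√2, so ⟨-y|ψ⟩ = (-4i) / (√2·√10).
P = |-4i|² / 20 = 16/20.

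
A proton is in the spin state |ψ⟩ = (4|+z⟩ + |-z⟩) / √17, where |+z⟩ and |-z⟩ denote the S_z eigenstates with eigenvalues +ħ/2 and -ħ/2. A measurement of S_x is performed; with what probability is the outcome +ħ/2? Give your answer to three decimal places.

|+x⟩ = (|+z⟩ + |-z⟩)/√2, so ⟨+x|ψ⟩ = (5) / (√2·√17).
P = |5|² / 34 = 25/34.

0.735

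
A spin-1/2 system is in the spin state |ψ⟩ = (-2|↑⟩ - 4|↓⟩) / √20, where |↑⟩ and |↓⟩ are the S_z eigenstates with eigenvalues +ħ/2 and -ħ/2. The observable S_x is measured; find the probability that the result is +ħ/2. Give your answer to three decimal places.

0.900

|+x⟩ = (|↑⟩ + |↓⟩)/√2, so ⟨+x|ψ⟩ = (-6) / (√2·√20).
P = |-6|² / 40 = 36/40.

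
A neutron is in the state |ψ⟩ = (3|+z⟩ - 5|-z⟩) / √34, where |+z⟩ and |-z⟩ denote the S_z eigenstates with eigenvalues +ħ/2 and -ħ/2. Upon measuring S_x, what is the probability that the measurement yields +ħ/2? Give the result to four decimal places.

0.0588

|+x⟩ = (|+z⟩ + |-z⟩)/√2, so ⟨+x|ψ⟩ = (-2) / (√2·√34).
P = |-2|² / 68 = 4/68.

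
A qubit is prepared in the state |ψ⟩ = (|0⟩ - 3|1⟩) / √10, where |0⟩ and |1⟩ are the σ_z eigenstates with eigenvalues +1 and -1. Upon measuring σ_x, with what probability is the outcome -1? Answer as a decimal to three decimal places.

|-x⟩ = (|0⟩ - |1⟩)/√2, so ⟨-x|ψ⟩ = (4) / (√2·√10).
P = |4|² / 20 = 16/20.

0.800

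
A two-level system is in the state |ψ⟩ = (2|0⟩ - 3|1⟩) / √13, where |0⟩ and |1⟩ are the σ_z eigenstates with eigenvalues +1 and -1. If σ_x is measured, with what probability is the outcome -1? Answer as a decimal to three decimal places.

0.962

|-x⟩ = (|0⟩ - |1⟩)/√2, so ⟨-x|ψ⟩ = (5) / (√2·√13).
P = |5|² / 26 = 25/26.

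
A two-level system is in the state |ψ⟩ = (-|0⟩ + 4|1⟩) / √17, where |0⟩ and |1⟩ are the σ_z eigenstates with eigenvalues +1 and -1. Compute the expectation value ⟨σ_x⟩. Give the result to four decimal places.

-0.4706

⟨σ_x⟩ = 2 Re(a* b)/(|a|²+|b|²) with a = -1, b = 4.
a* b = -4, so ⟨σ_x⟩ = -8/17.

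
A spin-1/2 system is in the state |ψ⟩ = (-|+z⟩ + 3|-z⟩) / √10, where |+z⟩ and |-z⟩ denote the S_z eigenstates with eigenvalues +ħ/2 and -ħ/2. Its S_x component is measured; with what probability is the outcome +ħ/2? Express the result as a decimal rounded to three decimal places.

|+x⟩ = (|+z⟩ + |-z⟩)/√2, so ⟨+x|ψ⟩ = (2) / (√2·√10).
P = |2|² / 20 = 4/20.

0.200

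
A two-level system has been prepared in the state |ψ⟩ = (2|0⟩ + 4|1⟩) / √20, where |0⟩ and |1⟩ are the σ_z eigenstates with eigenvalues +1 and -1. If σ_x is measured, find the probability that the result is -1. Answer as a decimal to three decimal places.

0.100

|-x⟩ = (|0⟩ - |1⟩)/√2, so ⟨-x|ψ⟩ = (-2) / (√2·√20).
P = |-2|² / 40 = 4/40.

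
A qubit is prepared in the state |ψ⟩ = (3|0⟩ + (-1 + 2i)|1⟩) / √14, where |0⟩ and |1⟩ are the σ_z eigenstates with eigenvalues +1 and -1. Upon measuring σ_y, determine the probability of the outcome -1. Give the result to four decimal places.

0.0714

|-y⟩ = (|0⟩ - i|1⟩)/√2, so ⟨-y|ψ⟩ = (1 - i) / (√2·√14).
P = |1 - i|² / 28 = 2/28.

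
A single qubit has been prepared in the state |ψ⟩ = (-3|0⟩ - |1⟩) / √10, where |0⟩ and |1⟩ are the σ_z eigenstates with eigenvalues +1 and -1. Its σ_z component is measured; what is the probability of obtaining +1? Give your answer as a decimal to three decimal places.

0.900

The +1 outcome corresponds to |0⟩. Its amplitude in |ψ⟩ is -3/√10.
P = |-3|² / 10 = 9/10.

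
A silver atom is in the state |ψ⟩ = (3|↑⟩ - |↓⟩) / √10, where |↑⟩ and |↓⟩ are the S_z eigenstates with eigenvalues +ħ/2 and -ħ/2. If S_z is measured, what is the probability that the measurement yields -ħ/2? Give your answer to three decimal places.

0.100

The -ħ/2 outcome corresponds to |↓⟩. Its amplitude in |ψ⟩ is -1/√10.
P = |-1|² / 10 = 1/10.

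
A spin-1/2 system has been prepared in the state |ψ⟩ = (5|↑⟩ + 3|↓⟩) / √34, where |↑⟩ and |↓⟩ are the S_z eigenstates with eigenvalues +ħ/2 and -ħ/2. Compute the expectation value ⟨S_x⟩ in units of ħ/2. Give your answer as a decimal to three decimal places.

⟨σ_x⟩ = 2 Re(a* b)/(|a|²+|b|²) with a = 5, b = 3.
a* b = 15, so ⟨σ_x⟩ = 30/34.
⟨S_x⟩ = (ħ/2)·⟨σ_x⟩.

0.882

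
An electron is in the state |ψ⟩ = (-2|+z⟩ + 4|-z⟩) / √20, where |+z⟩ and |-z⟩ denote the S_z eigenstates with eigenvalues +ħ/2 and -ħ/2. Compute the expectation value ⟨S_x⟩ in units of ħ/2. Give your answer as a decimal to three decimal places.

-0.800

⟨σ_x⟩ = 2 Re(a* b)/(|a|²+|b|²) with a = -2, b = 4.
a* b = -8, so ⟨σ_x⟩ = -16/20.
⟨S_x⟩ = (ħ/2)·⟨σ_x⟩.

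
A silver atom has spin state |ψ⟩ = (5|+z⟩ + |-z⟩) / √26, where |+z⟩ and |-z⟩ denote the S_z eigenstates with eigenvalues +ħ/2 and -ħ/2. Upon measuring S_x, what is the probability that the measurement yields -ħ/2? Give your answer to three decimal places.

|-x⟩ = (|+z⟩ - |-z⟩)/√2, so ⟨-x|ψ⟩ = (4) / (√2·√26).
P = |4|² / 52 = 16/52.

0.308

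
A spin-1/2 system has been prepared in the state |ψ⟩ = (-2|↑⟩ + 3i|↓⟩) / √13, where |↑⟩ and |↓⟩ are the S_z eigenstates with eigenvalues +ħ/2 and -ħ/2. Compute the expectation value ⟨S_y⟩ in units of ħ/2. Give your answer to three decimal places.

-0.923

⟨σ_y⟩ = 2 Im(a* b)/(|a|²+|b|²) with a = -2, b = 3i.
a* b = -6i, so ⟨σ_y⟩ = -12/13.
⟨S_y⟩ = (ħ/2)·⟨σ_y⟩.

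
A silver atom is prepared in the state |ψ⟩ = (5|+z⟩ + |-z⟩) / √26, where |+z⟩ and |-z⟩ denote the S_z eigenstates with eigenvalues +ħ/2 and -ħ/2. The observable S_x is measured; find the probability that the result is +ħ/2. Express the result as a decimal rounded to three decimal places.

|+x⟩ = (|+z⟩ + |-z⟩)/√2, so ⟨+x|ψ⟩ = (6) / (√2·√26).
P = |6|² / 52 = 36/52.

0.692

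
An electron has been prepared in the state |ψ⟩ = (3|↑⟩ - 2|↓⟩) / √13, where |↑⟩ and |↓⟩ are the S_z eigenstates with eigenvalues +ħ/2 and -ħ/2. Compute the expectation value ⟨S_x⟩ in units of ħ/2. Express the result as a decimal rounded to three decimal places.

-0.923

⟨σ_x⟩ = 2 Re(a* b)/(|a|²+|b|²) with a = 3, b = -2.
a* b = -6, so ⟨σ_x⟩ = -12/13.
⟨S_x⟩ = (ħ/2)·⟨σ_x⟩.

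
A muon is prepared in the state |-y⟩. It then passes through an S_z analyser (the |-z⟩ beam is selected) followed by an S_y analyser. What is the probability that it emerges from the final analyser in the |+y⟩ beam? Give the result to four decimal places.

0.2500

First analyser (S_z): from |-y⟩, P(|-z⟩) = 1/2.
After stage 1 the state is |-z⟩; P(|+y⟩) = |⟨+y|-z⟩|² = 1/2.
Joint probability = 1/2 × 1/2 = 0.2500.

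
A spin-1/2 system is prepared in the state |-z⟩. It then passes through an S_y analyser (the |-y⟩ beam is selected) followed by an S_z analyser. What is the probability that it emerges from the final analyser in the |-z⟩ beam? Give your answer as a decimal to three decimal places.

First analyser (S_y): from |-z⟩, P(|-y⟩) = 1/2.
After stage 1 the state is |-y⟩; P(|-z⟩) = |⟨-z|-y⟩|² = 1/2.
Joint probability = 1/2 × 1/2 = 0.250.

0.250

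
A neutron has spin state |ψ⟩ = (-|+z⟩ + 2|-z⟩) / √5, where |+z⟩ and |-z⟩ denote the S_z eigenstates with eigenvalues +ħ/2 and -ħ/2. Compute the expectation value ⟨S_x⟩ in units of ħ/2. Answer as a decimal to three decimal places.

⟨σ_x⟩ = 2 Re(a* b)/(|a|²+|b|²) with a = -1, b = 2.
a* b = -2, so ⟨σ_x⟩ = -4/5.
⟨S_x⟩ = (ħ/2)·⟨σ_x⟩.

-0.800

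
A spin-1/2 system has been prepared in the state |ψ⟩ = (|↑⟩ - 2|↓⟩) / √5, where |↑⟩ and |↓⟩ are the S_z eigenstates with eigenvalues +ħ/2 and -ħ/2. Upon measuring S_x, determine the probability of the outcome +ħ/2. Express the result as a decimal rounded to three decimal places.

|+x⟩ = (|↑⟩ + |↓⟩)/√2, so ⟨+x|ψ⟩ = (-1) / (√2·√5).
P = |-1|² / 10 = 1/10.

0.100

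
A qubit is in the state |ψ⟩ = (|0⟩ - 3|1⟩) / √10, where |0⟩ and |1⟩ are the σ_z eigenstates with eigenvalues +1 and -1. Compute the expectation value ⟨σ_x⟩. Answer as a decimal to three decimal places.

⟨σ_x⟩ = 2 Re(a* b)/(|a|²+|b|²) with a = 1, b = -3.
a* b = -3, so ⟨σ_x⟩ = -6/10.

-0.600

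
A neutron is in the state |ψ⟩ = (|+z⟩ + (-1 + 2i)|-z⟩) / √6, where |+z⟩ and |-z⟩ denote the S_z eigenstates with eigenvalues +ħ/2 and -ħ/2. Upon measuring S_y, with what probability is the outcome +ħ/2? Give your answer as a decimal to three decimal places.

|+y⟩ = (|+z⟩ + i|-z⟩)/√2, so ⟨+y|ψ⟩ = (3 + i) / (√2·√6).
P = |3 + i|² / 12 = 10/12.

0.833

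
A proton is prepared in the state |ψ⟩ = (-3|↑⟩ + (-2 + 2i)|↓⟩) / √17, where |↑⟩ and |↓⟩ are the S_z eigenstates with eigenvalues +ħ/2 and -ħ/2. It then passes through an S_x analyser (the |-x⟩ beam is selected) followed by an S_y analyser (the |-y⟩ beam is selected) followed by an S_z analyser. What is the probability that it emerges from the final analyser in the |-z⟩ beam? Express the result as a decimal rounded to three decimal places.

0.037

First analyser (S_x): P(|-x⟩) = |⟨-x|ψ⟩|² = 5/34.
After stage 1 the state is |-x⟩; P(|-y⟩) = |⟨-y|-x⟩|² = 1/2.
After stage 2 the state is |-y⟩; P(|-z⟩) = |⟨-z|-y⟩|² = 1/2.
Joint probability = 5/34 × 1/2 × 1/2 = 0.037.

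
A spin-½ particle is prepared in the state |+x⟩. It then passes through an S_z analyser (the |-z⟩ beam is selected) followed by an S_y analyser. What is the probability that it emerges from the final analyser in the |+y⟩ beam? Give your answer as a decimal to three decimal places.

First analyser (S_z): from |+x⟩, P(|-z⟩) = 1/2.
After stage 1 the state is |-z⟩; P(|+y⟩) = |⟨+y|-z⟩|² = 1/2.
Joint probability = 1/2 × 1/2 = 0.250.

0.250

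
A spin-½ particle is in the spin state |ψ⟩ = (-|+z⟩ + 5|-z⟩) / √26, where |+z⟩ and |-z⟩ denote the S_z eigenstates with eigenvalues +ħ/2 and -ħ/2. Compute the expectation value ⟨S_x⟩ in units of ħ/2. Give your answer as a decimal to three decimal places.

-0.385

⟨σ_x⟩ = 2 Re(a* b)/(|a|²+|b|²) with a = -1, b = 5.
a* b = -5, so ⟨σ_x⟩ = -10/26.
⟨S_x⟩ = (ħ/2)·⟨σ_x⟩.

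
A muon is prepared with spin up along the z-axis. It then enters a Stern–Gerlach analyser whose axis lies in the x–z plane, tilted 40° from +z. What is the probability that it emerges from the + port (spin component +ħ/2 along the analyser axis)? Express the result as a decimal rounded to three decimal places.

0.883

For spin-½, the probability of finding spin-up along an axis at angle θ to the initial spin direction is cos²(θ/2); spin-down is sin²(θ/2).
θ = 40°, so P = cos²(20°) ≈ 0.883.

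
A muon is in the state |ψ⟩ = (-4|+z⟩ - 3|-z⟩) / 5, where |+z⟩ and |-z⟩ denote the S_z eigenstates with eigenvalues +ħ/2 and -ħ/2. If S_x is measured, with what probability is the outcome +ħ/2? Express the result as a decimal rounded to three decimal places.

0.980

|+x⟩ = (|+z⟩ + |-z⟩)/√2, so ⟨+x|ψ⟩ = (-7) / (√2·5).
P = |-7|² / 50 = 49/50.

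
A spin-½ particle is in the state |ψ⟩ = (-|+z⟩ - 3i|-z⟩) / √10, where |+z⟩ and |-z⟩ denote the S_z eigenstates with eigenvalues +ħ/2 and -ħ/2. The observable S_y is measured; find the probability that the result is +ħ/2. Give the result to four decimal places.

0.8000

|+y⟩ = (|+z⟩ + i|-z⟩)/√2, so ⟨+y|ψ⟩ = (-4) / (√2·√10).
P = |-4|² / 20 = 16/20.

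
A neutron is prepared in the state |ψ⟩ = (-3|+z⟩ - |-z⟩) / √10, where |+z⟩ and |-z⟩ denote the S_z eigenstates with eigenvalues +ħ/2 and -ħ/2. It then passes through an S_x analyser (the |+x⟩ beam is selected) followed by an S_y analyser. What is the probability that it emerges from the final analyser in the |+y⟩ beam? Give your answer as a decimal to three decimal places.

0.400

First analyser (S_x): P(|+x⟩) = |⟨+x|ψ⟩|² = 16/20.
After stage 1 the state is |+x⟩; P(|+y⟩) = |⟨+y|+x⟩|² = 1/2.
Joint probability = 16/20 × 1/2 = 0.400.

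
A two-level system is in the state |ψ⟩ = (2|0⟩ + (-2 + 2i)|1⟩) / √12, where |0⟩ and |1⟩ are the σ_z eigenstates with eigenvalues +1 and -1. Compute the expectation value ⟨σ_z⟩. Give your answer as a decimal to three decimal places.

⟨σ_z⟩ = |a|² - |b|² divided by |a|²+|b|², with a, b the |0⟩, |1⟩ amplitudes.
= (4 - 8)/12 = -4/12.

-0.333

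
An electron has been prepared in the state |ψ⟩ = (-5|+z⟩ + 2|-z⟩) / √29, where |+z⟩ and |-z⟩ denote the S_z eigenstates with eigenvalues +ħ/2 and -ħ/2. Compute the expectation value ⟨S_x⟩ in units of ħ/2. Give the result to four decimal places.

-0.6897

⟨σ_x⟩ = 2 Re(a* b)/(|a|²+|b|²) with a = -5, b = 2.
a* b = -10, so ⟨σ_x⟩ = -20/29.
⟨S_x⟩ = (ħ/2)·⟨σ_x⟩.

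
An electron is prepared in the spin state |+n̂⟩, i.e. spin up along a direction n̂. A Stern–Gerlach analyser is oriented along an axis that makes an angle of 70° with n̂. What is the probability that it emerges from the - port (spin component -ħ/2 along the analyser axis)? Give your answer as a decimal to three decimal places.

For spin-½, the probability of finding spin-up along an axis at angle θ to the initial spin direction is cos²(θ/2); spin-down is sin²(θ/2).
θ = 70°, so P = sin²(35°) ≈ 0.329.

0.329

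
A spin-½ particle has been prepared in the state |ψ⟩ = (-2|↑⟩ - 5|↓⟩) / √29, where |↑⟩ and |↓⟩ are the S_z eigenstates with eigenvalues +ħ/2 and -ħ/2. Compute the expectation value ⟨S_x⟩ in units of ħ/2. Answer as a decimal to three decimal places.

0.690

⟨σ_x⟩ = 2 Re(a* b)/(|a|²+|b|²) with a = -2, b = -5.
a* b = 10, so ⟨σ_x⟩ = 20/29.
⟨S_x⟩ = (ħ/2)·⟨σ_x⟩.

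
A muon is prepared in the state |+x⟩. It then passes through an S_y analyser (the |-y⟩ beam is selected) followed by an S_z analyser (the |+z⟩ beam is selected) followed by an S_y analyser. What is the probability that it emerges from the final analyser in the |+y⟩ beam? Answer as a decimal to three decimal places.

First analyser (S_y): from |+x⟩, P(|-y⟩) = 1/2.
After stage 1 the state is |-y⟩; P(|+z⟩) = |⟨+z|-y⟩|² = 1/2.
After stage 2 the state is |+z⟩; P(|+y⟩) = |⟨+y|+z⟩|² = 1/2.
Joint probability = 1/2 × 1/2 × 1/2 = 0.125.

0.125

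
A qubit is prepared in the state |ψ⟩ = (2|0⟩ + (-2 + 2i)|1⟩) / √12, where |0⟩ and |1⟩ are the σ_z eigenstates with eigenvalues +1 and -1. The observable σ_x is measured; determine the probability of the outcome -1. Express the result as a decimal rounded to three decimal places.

0.833

|-x⟩ = (|0⟩ - |1⟩)/√2, so ⟨-x|ψ⟩ = (4 - 2i) / (√2·√12).
P = |4 - 2i|² / 24 = 20/24.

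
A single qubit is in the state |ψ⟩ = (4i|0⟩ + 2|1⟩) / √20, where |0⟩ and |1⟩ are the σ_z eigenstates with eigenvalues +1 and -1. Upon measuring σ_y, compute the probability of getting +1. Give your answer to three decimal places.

|+y⟩ = (|0⟩ + i|1⟩)/√2, so ⟨+y|ψ⟩ = (2i) / (√2·√20).
P = |2i|² / 40 = 4/40.

0.100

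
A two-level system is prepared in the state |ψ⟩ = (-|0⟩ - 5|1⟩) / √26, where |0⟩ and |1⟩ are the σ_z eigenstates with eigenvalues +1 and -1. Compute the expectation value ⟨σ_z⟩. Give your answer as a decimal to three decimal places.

-0.923

⟨σ_z⟩ = |a|² - |b|² divided by |a|²+|b|², with a, b the |0⟩, |1⟩ amplitudes.
= (1 - 25)/26 = -24/26.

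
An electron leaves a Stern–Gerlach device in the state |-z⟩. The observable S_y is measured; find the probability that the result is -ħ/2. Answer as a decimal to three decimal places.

0.500

In the S_z basis, |-z⟩ = |↓⟩ and |-y⟩ = (|↑⟩ - i|↓⟩)/√2.
|⟨-y|-z⟩|² = 1/2.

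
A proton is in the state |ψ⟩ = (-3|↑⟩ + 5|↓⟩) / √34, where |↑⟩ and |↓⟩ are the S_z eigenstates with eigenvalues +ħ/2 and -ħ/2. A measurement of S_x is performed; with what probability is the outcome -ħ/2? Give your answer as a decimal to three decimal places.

0.941

|-x⟩ = (|↑⟩ - |↓⟩)/√2, so ⟨-x|ψ⟩ = (-8) / (√2·√34).
P = |-8|² / 68 = 64/68.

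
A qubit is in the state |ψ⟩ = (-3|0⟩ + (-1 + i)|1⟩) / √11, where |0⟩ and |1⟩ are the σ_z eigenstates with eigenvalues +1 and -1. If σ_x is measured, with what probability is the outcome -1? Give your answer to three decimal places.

0.227

|-x⟩ = (|0⟩ - |1⟩)/√2, so ⟨-x|ψ⟩ = (-2 - i) / (√2·√11).
P = |-2 - i|² / 22 = 5/22.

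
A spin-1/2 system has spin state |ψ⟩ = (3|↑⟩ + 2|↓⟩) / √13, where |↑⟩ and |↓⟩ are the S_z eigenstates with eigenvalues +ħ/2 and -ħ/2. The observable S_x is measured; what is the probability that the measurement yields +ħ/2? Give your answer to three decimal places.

|+x⟩ = (|↑⟩ + |↓⟩)/√2, so ⟨+x|ψ⟩ = (5) / (√2·√13).
P = |5|² / 26 = 25/26.

0.962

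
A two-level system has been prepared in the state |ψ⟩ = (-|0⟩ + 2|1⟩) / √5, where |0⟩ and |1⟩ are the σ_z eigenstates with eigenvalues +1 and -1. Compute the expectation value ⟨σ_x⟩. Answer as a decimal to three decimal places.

-0.800

⟨σ_x⟩ = 2 Re(a* b)/(|a|²+|b|²) with a = -1, b = 2.
a* b = -2, so ⟨σ_x⟩ = -4/5.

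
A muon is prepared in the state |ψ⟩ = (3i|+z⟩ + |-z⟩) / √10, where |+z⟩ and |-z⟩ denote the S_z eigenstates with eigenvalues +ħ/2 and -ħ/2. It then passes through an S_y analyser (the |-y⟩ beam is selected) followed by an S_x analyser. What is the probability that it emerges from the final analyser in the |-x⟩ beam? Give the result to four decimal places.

0.4000

First analyser (S_y): P(|-y⟩) = |⟨-y|ψ⟩|² = 16/20.
After stage 1 the state is |-y⟩; P(|-x⟩) = |⟨-x|-y⟩|² = 1/2.
Joint probability = 16/20 × 1/2 = 0.4000.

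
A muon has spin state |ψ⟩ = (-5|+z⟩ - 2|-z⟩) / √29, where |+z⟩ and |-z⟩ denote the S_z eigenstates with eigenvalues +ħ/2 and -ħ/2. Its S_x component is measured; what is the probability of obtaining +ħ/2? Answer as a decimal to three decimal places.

0.845

|+x⟩ = (|+z⟩ + |-z⟩)/√2, so ⟨+x|ψ⟩ = (-7) / (√2·√29).
P = |-7|² / 58 = 49/58.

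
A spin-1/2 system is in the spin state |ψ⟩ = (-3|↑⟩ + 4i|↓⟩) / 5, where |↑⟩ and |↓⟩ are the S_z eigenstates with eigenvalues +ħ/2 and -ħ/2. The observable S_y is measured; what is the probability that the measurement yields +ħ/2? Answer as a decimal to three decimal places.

|+y⟩ = (|↑⟩ + i|↓⟩)/√2, so ⟨+y|ψ⟩ = (1) / (√2·5).
P = |1|² / 50 = 1/50.

0.020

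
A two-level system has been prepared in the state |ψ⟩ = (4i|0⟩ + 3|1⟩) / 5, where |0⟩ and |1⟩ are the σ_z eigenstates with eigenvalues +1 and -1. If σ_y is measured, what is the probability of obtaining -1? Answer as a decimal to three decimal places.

0.980

|-y⟩ = (|0⟩ - i|1⟩)/√2, so ⟨-y|ψ⟩ = (7i) / (√2·5).
P = |7i|² / 50 = 49/50.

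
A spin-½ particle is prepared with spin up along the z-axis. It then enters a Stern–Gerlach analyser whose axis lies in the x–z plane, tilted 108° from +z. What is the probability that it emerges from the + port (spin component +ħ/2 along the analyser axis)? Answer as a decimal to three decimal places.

0.345

For spin-½, the probability of finding spin-up along an axis at angle θ to the initial spin direction is cos²(θ/2); spin-down is sin²(θ/2).
θ = 108°, so P = cos²(54°) ≈ 0.345.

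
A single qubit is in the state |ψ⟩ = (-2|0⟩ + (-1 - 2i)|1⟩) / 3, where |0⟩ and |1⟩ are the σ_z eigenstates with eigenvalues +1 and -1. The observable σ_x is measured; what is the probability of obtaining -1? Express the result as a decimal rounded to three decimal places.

0.278

|-x⟩ = (|0⟩ - |1⟩)/√2, so ⟨-x|ψ⟩ = (-1 + 2i) / (√2·3).
P = |-1 + 2i|² / 18 = 5/18.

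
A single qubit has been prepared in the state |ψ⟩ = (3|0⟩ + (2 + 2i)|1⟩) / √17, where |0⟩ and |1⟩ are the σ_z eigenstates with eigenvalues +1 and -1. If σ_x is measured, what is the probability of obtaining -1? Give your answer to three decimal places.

|-x⟩ = (|0⟩ - |1⟩)/√2, so ⟨-x|ψ⟩ = (1 - 2i) / (√2·√17).
P = |1 - 2i|² / 34 = 5/34.

0.147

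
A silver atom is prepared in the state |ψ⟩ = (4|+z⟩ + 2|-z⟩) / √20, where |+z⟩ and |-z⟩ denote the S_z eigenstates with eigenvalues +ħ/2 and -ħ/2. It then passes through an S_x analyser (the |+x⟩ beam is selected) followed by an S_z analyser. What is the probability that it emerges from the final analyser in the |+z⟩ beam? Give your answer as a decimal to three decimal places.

First analyser (S_x): P(|+x⟩) = |⟨+x|ψ⟩|² = 36/40.
After stage 1 the state is |+x⟩; P(|+z⟩) = |⟨+z|+x⟩|² = 1/2.
Joint probability = 36/40 × 1/2 = 0.450.

0.450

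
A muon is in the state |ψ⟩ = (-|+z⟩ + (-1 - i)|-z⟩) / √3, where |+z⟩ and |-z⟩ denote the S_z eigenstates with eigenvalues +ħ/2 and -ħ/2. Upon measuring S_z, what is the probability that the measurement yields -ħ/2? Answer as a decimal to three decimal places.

0.667

The -ħ/2 outcome corresponds to |-z⟩. Its amplitude in |ψ⟩ is (-1 - i)/√3.
P = |-1 - i|² / 3 = 2/3.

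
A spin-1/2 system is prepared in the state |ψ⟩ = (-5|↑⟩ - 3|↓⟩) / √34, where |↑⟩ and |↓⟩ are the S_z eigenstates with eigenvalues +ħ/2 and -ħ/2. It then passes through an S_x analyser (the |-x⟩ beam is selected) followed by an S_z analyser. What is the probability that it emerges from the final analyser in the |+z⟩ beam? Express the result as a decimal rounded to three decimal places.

0.029

First analyser (S_x): P(|-x⟩) = |⟨-x|ψ⟩|² = 4/68.
After stage 1 the state is |-x⟩; P(|+z⟩) = |⟨+z|-x⟩|² = 1/2.
Joint probability = 4/68 × 1/2 = 0.029.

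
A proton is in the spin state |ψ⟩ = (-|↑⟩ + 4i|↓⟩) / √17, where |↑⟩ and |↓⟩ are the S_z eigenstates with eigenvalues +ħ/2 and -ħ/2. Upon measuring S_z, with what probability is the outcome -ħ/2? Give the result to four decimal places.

0.9412

The -ħ/2 outcome corresponds to |↓⟩. Its amplitude in |ψ⟩ is 4i/√17.
P = |4i|² / 17 = 16/17.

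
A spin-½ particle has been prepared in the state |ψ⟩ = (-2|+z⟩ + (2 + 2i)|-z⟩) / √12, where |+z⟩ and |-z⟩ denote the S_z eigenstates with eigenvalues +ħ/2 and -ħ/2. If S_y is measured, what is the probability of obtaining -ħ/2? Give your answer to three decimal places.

|-y⟩ = (|+z⟩ - i|-z⟩)/√2, so ⟨-y|ψ⟩ = (-4 + 2i) / (√2·√12).
P = |-4 + 2i|² / 24 = 20/24.

0.833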